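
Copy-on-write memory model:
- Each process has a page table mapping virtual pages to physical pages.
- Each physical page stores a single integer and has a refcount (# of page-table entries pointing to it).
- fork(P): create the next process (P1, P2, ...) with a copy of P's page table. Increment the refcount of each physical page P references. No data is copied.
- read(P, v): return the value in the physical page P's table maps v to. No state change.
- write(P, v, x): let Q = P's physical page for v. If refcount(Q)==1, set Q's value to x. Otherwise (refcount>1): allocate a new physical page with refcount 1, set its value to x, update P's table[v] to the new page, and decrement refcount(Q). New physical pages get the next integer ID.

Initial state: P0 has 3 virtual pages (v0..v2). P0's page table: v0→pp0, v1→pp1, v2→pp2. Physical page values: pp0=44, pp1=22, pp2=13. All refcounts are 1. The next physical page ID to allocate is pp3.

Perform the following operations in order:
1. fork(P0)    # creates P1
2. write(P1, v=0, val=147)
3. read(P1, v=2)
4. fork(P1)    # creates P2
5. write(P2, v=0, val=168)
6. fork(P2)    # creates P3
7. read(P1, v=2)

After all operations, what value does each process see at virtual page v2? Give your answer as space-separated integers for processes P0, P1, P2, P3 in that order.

Answer: 13 13 13 13

Derivation:
Op 1: fork(P0) -> P1. 3 ppages; refcounts: pp0:2 pp1:2 pp2:2
Op 2: write(P1, v0, 147). refcount(pp0)=2>1 -> COPY to pp3. 4 ppages; refcounts: pp0:1 pp1:2 pp2:2 pp3:1
Op 3: read(P1, v2) -> 13. No state change.
Op 4: fork(P1) -> P2. 4 ppages; refcounts: pp0:1 pp1:3 pp2:3 pp3:2
Op 5: write(P2, v0, 168). refcount(pp3)=2>1 -> COPY to pp4. 5 ppages; refcounts: pp0:1 pp1:3 pp2:3 pp3:1 pp4:1
Op 6: fork(P2) -> P3. 5 ppages; refcounts: pp0:1 pp1:4 pp2:4 pp3:1 pp4:2
Op 7: read(P1, v2) -> 13. No state change.
P0: v2 -> pp2 = 13
P1: v2 -> pp2 = 13
P2: v2 -> pp2 = 13
P3: v2 -> pp2 = 13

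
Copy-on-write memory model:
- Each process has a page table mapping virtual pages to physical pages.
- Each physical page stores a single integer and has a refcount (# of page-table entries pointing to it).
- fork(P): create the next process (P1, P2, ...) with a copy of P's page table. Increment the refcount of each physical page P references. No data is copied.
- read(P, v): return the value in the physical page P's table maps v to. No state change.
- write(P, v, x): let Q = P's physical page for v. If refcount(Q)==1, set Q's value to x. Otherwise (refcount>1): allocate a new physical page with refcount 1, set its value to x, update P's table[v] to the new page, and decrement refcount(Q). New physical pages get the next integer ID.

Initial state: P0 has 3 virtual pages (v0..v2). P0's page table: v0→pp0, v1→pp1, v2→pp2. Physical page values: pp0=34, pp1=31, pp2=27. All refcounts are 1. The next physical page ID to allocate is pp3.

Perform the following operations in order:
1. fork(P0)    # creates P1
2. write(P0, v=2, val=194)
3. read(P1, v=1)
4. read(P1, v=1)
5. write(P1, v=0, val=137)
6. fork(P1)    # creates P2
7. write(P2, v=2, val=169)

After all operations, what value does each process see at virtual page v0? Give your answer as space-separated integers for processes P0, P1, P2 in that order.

Answer: 34 137 137

Derivation:
Op 1: fork(P0) -> P1. 3 ppages; refcounts: pp0:2 pp1:2 pp2:2
Op 2: write(P0, v2, 194). refcount(pp2)=2>1 -> COPY to pp3. 4 ppages; refcounts: pp0:2 pp1:2 pp2:1 pp3:1
Op 3: read(P1, v1) -> 31. No state change.
Op 4: read(P1, v1) -> 31. No state change.
Op 5: write(P1, v0, 137). refcount(pp0)=2>1 -> COPY to pp4. 5 ppages; refcounts: pp0:1 pp1:2 pp2:1 pp3:1 pp4:1
Op 6: fork(P1) -> P2. 5 ppages; refcounts: pp0:1 pp1:3 pp2:2 pp3:1 pp4:2
Op 7: write(P2, v2, 169). refcount(pp2)=2>1 -> COPY to pp5. 6 ppages; refcounts: pp0:1 pp1:3 pp2:1 pp3:1 pp4:2 pp5:1
P0: v0 -> pp0 = 34
P1: v0 -> pp4 = 137
P2: v0 -> pp4 = 137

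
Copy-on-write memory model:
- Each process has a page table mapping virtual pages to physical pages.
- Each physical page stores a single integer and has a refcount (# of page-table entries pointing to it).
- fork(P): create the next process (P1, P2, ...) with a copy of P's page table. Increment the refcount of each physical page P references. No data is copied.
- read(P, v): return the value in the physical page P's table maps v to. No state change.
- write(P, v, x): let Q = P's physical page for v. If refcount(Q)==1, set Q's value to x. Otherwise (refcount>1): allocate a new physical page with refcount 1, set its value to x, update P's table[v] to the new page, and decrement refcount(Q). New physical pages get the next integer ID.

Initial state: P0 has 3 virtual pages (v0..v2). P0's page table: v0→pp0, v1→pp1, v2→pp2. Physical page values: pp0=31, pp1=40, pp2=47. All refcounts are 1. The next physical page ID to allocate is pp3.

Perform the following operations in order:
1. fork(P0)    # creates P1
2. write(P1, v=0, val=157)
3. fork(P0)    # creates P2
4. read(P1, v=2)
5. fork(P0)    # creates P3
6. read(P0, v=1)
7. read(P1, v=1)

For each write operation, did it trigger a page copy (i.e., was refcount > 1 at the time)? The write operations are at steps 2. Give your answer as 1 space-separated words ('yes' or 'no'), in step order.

Op 1: fork(P0) -> P1. 3 ppages; refcounts: pp0:2 pp1:2 pp2:2
Op 2: write(P1, v0, 157). refcount(pp0)=2>1 -> COPY to pp3. 4 ppages; refcounts: pp0:1 pp1:2 pp2:2 pp3:1
Op 3: fork(P0) -> P2. 4 ppages; refcounts: pp0:2 pp1:3 pp2:3 pp3:1
Op 4: read(P1, v2) -> 47. No state change.
Op 5: fork(P0) -> P3. 4 ppages; refcounts: pp0:3 pp1:4 pp2:4 pp3:1
Op 6: read(P0, v1) -> 40. No state change.
Op 7: read(P1, v1) -> 40. No state change.

yes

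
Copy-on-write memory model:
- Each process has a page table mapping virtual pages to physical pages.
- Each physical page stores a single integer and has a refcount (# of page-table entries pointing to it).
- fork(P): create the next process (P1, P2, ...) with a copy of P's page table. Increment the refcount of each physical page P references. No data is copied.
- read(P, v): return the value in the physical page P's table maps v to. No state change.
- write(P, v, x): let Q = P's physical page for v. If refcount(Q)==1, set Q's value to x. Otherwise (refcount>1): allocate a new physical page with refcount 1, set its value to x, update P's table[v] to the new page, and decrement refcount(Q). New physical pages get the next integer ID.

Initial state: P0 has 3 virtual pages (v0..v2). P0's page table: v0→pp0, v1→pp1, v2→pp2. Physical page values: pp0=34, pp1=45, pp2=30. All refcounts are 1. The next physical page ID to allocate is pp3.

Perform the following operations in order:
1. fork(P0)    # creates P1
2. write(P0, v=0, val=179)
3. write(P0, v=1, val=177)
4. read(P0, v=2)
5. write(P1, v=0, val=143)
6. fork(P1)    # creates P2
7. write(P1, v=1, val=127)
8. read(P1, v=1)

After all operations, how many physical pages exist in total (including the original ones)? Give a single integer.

Op 1: fork(P0) -> P1. 3 ppages; refcounts: pp0:2 pp1:2 pp2:2
Op 2: write(P0, v0, 179). refcount(pp0)=2>1 -> COPY to pp3. 4 ppages; refcounts: pp0:1 pp1:2 pp2:2 pp3:1
Op 3: write(P0, v1, 177). refcount(pp1)=2>1 -> COPY to pp4. 5 ppages; refcounts: pp0:1 pp1:1 pp2:2 pp3:1 pp4:1
Op 4: read(P0, v2) -> 30. No state change.
Op 5: write(P1, v0, 143). refcount(pp0)=1 -> write in place. 5 ppages; refcounts: pp0:1 pp1:1 pp2:2 pp3:1 pp4:1
Op 6: fork(P1) -> P2. 5 ppages; refcounts: pp0:2 pp1:2 pp2:3 pp3:1 pp4:1
Op 7: write(P1, v1, 127). refcount(pp1)=2>1 -> COPY to pp5. 6 ppages; refcounts: pp0:2 pp1:1 pp2:3 pp3:1 pp4:1 pp5:1
Op 8: read(P1, v1) -> 127. No state change.

Answer: 6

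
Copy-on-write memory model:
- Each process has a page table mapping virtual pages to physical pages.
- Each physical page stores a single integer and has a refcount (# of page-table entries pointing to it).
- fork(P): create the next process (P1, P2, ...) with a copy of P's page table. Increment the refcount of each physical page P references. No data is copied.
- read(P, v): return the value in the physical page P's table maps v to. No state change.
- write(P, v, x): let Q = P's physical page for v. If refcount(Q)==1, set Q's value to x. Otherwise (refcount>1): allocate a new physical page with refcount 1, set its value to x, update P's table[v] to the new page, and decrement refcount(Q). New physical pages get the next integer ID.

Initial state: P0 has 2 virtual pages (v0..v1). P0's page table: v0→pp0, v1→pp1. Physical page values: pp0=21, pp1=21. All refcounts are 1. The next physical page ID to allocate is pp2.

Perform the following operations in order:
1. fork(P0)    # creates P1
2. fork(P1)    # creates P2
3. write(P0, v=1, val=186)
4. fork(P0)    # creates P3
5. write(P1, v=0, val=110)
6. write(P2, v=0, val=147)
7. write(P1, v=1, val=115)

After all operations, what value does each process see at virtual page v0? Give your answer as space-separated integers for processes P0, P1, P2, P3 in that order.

Op 1: fork(P0) -> P1. 2 ppages; refcounts: pp0:2 pp1:2
Op 2: fork(P1) -> P2. 2 ppages; refcounts: pp0:3 pp1:3
Op 3: write(P0, v1, 186). refcount(pp1)=3>1 -> COPY to pp2. 3 ppages; refcounts: pp0:3 pp1:2 pp2:1
Op 4: fork(P0) -> P3. 3 ppages; refcounts: pp0:4 pp1:2 pp2:2
Op 5: write(P1, v0, 110). refcount(pp0)=4>1 -> COPY to pp3. 4 ppages; refcounts: pp0:3 pp1:2 pp2:2 pp3:1
Op 6: write(P2, v0, 147). refcount(pp0)=3>1 -> COPY to pp4. 5 ppages; refcounts: pp0:2 pp1:2 pp2:2 pp3:1 pp4:1
Op 7: write(P1, v1, 115). refcount(pp1)=2>1 -> COPY to pp5. 6 ppages; refcounts: pp0:2 pp1:1 pp2:2 pp3:1 pp4:1 pp5:1
P0: v0 -> pp0 = 21
P1: v0 -> pp3 = 110
P2: v0 -> pp4 = 147
P3: v0 -> pp0 = 21

Answer: 21 110 147 21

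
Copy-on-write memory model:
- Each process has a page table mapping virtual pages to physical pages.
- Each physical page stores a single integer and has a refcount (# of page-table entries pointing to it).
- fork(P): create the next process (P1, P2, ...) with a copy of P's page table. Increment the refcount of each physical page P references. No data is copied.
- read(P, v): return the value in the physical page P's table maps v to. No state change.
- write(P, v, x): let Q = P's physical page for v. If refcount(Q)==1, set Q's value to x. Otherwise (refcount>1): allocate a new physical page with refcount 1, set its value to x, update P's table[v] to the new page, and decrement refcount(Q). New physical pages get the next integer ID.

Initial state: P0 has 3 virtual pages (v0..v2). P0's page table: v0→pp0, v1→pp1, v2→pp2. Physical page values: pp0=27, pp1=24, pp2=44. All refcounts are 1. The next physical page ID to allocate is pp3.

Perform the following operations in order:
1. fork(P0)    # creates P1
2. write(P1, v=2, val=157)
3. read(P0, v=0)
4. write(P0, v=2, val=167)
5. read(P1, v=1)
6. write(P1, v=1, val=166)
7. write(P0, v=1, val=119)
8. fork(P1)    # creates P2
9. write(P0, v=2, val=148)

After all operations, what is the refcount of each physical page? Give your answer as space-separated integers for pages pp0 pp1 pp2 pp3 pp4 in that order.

Answer: 3 1 1 2 2

Derivation:
Op 1: fork(P0) -> P1. 3 ppages; refcounts: pp0:2 pp1:2 pp2:2
Op 2: write(P1, v2, 157). refcount(pp2)=2>1 -> COPY to pp3. 4 ppages; refcounts: pp0:2 pp1:2 pp2:1 pp3:1
Op 3: read(P0, v0) -> 27. No state change.
Op 4: write(P0, v2, 167). refcount(pp2)=1 -> write in place. 4 ppages; refcounts: pp0:2 pp1:2 pp2:1 pp3:1
Op 5: read(P1, v1) -> 24. No state change.
Op 6: write(P1, v1, 166). refcount(pp1)=2>1 -> COPY to pp4. 5 ppages; refcounts: pp0:2 pp1:1 pp2:1 pp3:1 pp4:1
Op 7: write(P0, v1, 119). refcount(pp1)=1 -> write in place. 5 ppages; refcounts: pp0:2 pp1:1 pp2:1 pp3:1 pp4:1
Op 8: fork(P1) -> P2. 5 ppages; refcounts: pp0:3 pp1:1 pp2:1 pp3:2 pp4:2
Op 9: write(P0, v2, 148). refcount(pp2)=1 -> write in place. 5 ppages; refcounts: pp0:3 pp1:1 pp2:1 pp3:2 pp4:2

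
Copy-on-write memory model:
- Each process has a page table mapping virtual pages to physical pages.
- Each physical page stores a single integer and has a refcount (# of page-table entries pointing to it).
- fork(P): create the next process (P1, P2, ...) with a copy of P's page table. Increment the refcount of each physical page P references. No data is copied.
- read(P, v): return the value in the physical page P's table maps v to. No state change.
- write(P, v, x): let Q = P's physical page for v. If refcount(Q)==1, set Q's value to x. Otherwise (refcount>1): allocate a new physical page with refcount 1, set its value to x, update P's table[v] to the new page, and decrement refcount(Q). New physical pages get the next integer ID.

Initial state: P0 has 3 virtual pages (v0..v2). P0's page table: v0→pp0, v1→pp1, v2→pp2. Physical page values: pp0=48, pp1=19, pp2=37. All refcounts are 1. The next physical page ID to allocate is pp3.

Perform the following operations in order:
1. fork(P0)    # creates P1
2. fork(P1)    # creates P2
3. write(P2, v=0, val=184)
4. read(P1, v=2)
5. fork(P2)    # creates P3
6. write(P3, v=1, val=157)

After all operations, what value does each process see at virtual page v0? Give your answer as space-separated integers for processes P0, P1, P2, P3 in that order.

Answer: 48 48 184 184

Derivation:
Op 1: fork(P0) -> P1. 3 ppages; refcounts: pp0:2 pp1:2 pp2:2
Op 2: fork(P1) -> P2. 3 ppages; refcounts: pp0:3 pp1:3 pp2:3
Op 3: write(P2, v0, 184). refcount(pp0)=3>1 -> COPY to pp3. 4 ppages; refcounts: pp0:2 pp1:3 pp2:3 pp3:1
Op 4: read(P1, v2) -> 37. No state change.
Op 5: fork(P2) -> P3. 4 ppages; refcounts: pp0:2 pp1:4 pp2:4 pp3:2
Op 6: write(P3, v1, 157). refcount(pp1)=4>1 -> COPY to pp4. 5 ppages; refcounts: pp0:2 pp1:3 pp2:4 pp3:2 pp4:1
P0: v0 -> pp0 = 48
P1: v0 -> pp0 = 48
P2: v0 -> pp3 = 184
P3: v0 -> pp3 = 184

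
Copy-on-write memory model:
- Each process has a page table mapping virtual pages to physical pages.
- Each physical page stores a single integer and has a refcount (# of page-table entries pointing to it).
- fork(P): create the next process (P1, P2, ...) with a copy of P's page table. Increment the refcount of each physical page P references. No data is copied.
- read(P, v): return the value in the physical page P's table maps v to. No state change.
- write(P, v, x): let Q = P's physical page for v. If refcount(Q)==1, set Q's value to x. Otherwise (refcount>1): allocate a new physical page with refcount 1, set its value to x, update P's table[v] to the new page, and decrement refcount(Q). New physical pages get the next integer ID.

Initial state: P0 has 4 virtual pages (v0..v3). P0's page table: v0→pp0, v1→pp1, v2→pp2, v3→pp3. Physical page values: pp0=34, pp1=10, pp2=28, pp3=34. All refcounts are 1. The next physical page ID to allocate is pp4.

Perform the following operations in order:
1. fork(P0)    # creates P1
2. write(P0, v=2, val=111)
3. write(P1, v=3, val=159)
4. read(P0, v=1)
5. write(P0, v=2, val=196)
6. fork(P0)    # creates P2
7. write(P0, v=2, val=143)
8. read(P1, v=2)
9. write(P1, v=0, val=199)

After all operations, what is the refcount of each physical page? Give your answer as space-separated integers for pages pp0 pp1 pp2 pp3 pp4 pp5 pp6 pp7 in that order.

Op 1: fork(P0) -> P1. 4 ppages; refcounts: pp0:2 pp1:2 pp2:2 pp3:2
Op 2: write(P0, v2, 111). refcount(pp2)=2>1 -> COPY to pp4. 5 ppages; refcounts: pp0:2 pp1:2 pp2:1 pp3:2 pp4:1
Op 3: write(P1, v3, 159). refcount(pp3)=2>1 -> COPY to pp5. 6 ppages; refcounts: pp0:2 pp1:2 pp2:1 pp3:1 pp4:1 pp5:1
Op 4: read(P0, v1) -> 10. No state change.
Op 5: write(P0, v2, 196). refcount(pp4)=1 -> write in place. 6 ppages; refcounts: pp0:2 pp1:2 pp2:1 pp3:1 pp4:1 pp5:1
Op 6: fork(P0) -> P2. 6 ppages; refcounts: pp0:3 pp1:3 pp2:1 pp3:2 pp4:2 pp5:1
Op 7: write(P0, v2, 143). refcount(pp4)=2>1 -> COPY to pp6. 7 ppages; refcounts: pp0:3 pp1:3 pp2:1 pp3:2 pp4:1 pp5:1 pp6:1
Op 8: read(P1, v2) -> 28. No state change.
Op 9: write(P1, v0, 199). refcount(pp0)=3>1 -> COPY to pp7. 8 ppages; refcounts: pp0:2 pp1:3 pp2:1 pp3:2 pp4:1 pp5:1 pp6:1 pp7:1

Answer: 2 3 1 2 1 1 1 1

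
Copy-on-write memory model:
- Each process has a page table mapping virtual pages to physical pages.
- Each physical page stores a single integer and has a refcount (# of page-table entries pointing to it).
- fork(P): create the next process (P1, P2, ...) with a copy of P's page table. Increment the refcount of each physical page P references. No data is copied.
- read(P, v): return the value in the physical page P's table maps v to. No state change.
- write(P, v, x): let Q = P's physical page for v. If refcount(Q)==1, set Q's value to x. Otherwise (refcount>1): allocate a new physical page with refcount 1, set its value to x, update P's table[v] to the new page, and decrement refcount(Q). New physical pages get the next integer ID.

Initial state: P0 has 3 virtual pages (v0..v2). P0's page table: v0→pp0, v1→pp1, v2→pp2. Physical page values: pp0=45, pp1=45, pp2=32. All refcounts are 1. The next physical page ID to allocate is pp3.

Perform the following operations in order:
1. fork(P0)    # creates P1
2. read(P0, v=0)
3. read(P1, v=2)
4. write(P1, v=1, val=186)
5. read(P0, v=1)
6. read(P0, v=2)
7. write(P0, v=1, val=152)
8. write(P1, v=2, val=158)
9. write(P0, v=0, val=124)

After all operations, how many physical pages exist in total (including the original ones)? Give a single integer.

Answer: 6

Derivation:
Op 1: fork(P0) -> P1. 3 ppages; refcounts: pp0:2 pp1:2 pp2:2
Op 2: read(P0, v0) -> 45. No state change.
Op 3: read(P1, v2) -> 32. No state change.
Op 4: write(P1, v1, 186). refcount(pp1)=2>1 -> COPY to pp3. 4 ppages; refcounts: pp0:2 pp1:1 pp2:2 pp3:1
Op 5: read(P0, v1) -> 45. No state change.
Op 6: read(P0, v2) -> 32. No state change.
Op 7: write(P0, v1, 152). refcount(pp1)=1 -> write in place. 4 ppages; refcounts: pp0:2 pp1:1 pp2:2 pp3:1
Op 8: write(P1, v2, 158). refcount(pp2)=2>1 -> COPY to pp4. 5 ppages; refcounts: pp0:2 pp1:1 pp2:1 pp3:1 pp4:1
Op 9: write(P0, v0, 124). refcount(pp0)=2>1 -> COPY to pp5. 6 ppages; refcounts: pp0:1 pp1:1 pp2:1 pp3:1 pp4:1 pp5:1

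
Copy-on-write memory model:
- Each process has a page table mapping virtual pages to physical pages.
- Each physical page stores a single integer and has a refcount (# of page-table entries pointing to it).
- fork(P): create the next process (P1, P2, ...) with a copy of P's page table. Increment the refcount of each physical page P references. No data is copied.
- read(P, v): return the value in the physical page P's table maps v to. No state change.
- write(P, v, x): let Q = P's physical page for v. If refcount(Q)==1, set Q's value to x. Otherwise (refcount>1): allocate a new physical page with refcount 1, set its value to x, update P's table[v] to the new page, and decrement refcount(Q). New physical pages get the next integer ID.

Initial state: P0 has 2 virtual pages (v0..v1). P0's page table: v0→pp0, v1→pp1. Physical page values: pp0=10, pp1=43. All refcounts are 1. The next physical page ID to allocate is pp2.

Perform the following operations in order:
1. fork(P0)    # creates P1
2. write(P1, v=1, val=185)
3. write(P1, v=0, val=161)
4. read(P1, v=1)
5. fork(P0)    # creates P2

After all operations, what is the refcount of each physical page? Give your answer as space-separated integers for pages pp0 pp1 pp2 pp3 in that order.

Op 1: fork(P0) -> P1. 2 ppages; refcounts: pp0:2 pp1:2
Op 2: write(P1, v1, 185). refcount(pp1)=2>1 -> COPY to pp2. 3 ppages; refcounts: pp0:2 pp1:1 pp2:1
Op 3: write(P1, v0, 161). refcount(pp0)=2>1 -> COPY to pp3. 4 ppages; refcounts: pp0:1 pp1:1 pp2:1 pp3:1
Op 4: read(P1, v1) -> 185. No state change.
Op 5: fork(P0) -> P2. 4 ppages; refcounts: pp0:2 pp1:2 pp2:1 pp3:1

Answer: 2 2 1 1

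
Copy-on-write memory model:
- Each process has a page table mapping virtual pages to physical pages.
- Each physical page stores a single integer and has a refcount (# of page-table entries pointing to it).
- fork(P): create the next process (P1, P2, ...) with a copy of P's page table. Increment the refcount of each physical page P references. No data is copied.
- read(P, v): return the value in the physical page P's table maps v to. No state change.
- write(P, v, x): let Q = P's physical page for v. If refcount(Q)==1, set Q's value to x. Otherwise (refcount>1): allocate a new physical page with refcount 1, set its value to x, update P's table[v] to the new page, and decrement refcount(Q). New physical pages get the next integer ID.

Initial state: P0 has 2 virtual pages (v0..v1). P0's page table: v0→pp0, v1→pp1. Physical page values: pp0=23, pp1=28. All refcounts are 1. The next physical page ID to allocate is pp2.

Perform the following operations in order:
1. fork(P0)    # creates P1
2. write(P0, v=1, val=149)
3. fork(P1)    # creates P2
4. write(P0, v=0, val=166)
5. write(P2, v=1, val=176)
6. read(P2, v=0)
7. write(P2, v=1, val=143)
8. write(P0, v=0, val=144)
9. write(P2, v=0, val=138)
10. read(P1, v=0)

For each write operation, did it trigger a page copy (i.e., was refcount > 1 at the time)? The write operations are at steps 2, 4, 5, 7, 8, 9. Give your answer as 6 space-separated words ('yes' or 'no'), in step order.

Op 1: fork(P0) -> P1. 2 ppages; refcounts: pp0:2 pp1:2
Op 2: write(P0, v1, 149). refcount(pp1)=2>1 -> COPY to pp2. 3 ppages; refcounts: pp0:2 pp1:1 pp2:1
Op 3: fork(P1) -> P2. 3 ppages; refcounts: pp0:3 pp1:2 pp2:1
Op 4: write(P0, v0, 166). refcount(pp0)=3>1 -> COPY to pp3. 4 ppages; refcounts: pp0:2 pp1:2 pp2:1 pp3:1
Op 5: write(P2, v1, 176). refcount(pp1)=2>1 -> COPY to pp4. 5 ppages; refcounts: pp0:2 pp1:1 pp2:1 pp3:1 pp4:1
Op 6: read(P2, v0) -> 23. No state change.
Op 7: write(P2, v1, 143). refcount(pp4)=1 -> write in place. 5 ppages; refcounts: pp0:2 pp1:1 pp2:1 pp3:1 pp4:1
Op 8: write(P0, v0, 144). refcount(pp3)=1 -> write in place. 5 ppages; refcounts: pp0:2 pp1:1 pp2:1 pp3:1 pp4:1
Op 9: write(P2, v0, 138). refcount(pp0)=2>1 -> COPY to pp5. 6 ppages; refcounts: pp0:1 pp1:1 pp2:1 pp3:1 pp4:1 pp5:1
Op 10: read(P1, v0) -> 23. No state change.

yes yes yes no no yes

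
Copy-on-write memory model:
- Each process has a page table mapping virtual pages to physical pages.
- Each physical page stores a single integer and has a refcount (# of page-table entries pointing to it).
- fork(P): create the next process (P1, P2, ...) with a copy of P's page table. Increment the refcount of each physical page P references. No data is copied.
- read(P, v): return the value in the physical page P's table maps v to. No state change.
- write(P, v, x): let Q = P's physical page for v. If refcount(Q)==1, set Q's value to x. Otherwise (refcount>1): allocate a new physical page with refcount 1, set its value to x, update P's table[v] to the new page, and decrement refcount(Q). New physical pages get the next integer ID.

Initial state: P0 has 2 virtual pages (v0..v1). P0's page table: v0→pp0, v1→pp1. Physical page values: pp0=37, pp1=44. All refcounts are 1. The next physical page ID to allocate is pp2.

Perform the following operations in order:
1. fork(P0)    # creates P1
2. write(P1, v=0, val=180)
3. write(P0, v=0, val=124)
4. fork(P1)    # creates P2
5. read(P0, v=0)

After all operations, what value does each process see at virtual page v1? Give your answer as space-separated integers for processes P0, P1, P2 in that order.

Op 1: fork(P0) -> P1. 2 ppages; refcounts: pp0:2 pp1:2
Op 2: write(P1, v0, 180). refcount(pp0)=2>1 -> COPY to pp2. 3 ppages; refcounts: pp0:1 pp1:2 pp2:1
Op 3: write(P0, v0, 124). refcount(pp0)=1 -> write in place. 3 ppages; refcounts: pp0:1 pp1:2 pp2:1
Op 4: fork(P1) -> P2. 3 ppages; refcounts: pp0:1 pp1:3 pp2:2
Op 5: read(P0, v0) -> 124. No state change.
P0: v1 -> pp1 = 44
P1: v1 -> pp1 = 44
P2: v1 -> pp1 = 44

Answer: 44 44 44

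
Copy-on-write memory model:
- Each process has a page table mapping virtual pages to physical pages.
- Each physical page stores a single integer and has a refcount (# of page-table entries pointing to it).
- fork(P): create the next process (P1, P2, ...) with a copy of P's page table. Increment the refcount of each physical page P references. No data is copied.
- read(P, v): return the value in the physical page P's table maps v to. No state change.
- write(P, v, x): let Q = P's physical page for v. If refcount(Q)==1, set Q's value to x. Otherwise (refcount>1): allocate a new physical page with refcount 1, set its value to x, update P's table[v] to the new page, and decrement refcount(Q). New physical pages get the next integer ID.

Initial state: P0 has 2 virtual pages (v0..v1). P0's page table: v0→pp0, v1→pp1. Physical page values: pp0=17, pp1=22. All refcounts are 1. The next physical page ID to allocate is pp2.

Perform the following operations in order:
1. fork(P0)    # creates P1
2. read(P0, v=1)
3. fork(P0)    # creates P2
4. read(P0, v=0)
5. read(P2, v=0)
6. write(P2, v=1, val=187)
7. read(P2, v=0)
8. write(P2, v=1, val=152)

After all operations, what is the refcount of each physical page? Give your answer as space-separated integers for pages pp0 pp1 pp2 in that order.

Op 1: fork(P0) -> P1. 2 ppages; refcounts: pp0:2 pp1:2
Op 2: read(P0, v1) -> 22. No state change.
Op 3: fork(P0) -> P2. 2 ppages; refcounts: pp0:3 pp1:3
Op 4: read(P0, v0) -> 17. No state change.
Op 5: read(P2, v0) -> 17. No state change.
Op 6: write(P2, v1, 187). refcount(pp1)=3>1 -> COPY to pp2. 3 ppages; refcounts: pp0:3 pp1:2 pp2:1
Op 7: read(P2, v0) -> 17. No state change.
Op 8: write(P2, v1, 152). refcount(pp2)=1 -> write in place. 3 ppages; refcounts: pp0:3 pp1:2 pp2:1

Answer: 3 2 1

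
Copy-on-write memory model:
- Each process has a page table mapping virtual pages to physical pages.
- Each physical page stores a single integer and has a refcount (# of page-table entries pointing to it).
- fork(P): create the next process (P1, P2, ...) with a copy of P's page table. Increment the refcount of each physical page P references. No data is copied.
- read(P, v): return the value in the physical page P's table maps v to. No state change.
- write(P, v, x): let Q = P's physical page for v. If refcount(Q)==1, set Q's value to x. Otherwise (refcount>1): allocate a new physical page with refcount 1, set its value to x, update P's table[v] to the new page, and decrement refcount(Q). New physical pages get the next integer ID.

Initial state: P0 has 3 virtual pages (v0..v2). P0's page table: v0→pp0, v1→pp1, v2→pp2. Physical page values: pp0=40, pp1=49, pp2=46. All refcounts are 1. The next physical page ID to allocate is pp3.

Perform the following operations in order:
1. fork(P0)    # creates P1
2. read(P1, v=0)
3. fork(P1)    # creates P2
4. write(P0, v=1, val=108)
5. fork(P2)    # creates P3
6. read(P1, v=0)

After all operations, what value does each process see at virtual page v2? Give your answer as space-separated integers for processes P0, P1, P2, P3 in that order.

Answer: 46 46 46 46

Derivation:
Op 1: fork(P0) -> P1. 3 ppages; refcounts: pp0:2 pp1:2 pp2:2
Op 2: read(P1, v0) -> 40. No state change.
Op 3: fork(P1) -> P2. 3 ppages; refcounts: pp0:3 pp1:3 pp2:3
Op 4: write(P0, v1, 108). refcount(pp1)=3>1 -> COPY to pp3. 4 ppages; refcounts: pp0:3 pp1:2 pp2:3 pp3:1
Op 5: fork(P2) -> P3. 4 ppages; refcounts: pp0:4 pp1:3 pp2:4 pp3:1
Op 6: read(P1, v0) -> 40. No state change.
P0: v2 -> pp2 = 46
P1: v2 -> pp2 = 46
P2: v2 -> pp2 = 46
P3: v2 -> pp2 = 46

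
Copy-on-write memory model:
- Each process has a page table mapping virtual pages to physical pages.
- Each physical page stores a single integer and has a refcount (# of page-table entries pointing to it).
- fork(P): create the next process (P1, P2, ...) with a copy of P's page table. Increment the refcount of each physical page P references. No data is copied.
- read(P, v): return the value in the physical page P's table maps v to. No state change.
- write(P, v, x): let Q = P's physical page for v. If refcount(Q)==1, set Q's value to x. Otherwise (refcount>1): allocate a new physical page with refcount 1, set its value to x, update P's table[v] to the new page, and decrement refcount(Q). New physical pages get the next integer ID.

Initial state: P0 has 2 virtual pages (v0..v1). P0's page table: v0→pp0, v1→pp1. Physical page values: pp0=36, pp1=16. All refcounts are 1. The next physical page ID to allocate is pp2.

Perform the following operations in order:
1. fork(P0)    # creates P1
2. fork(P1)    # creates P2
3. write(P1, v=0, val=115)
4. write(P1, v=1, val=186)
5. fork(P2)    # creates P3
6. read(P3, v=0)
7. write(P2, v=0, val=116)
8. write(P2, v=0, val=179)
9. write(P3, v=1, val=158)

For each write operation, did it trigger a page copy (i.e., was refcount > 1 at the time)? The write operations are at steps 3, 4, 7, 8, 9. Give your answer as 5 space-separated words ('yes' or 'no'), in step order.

Op 1: fork(P0) -> P1. 2 ppages; refcounts: pp0:2 pp1:2
Op 2: fork(P1) -> P2. 2 ppages; refcounts: pp0:3 pp1:3
Op 3: write(P1, v0, 115). refcount(pp0)=3>1 -> COPY to pp2. 3 ppages; refcounts: pp0:2 pp1:3 pp2:1
Op 4: write(P1, v1, 186). refcount(pp1)=3>1 -> COPY to pp3. 4 ppages; refcounts: pp0:2 pp1:2 pp2:1 pp3:1
Op 5: fork(P2) -> P3. 4 ppages; refcounts: pp0:3 pp1:3 pp2:1 pp3:1
Op 6: read(P3, v0) -> 36. No state change.
Op 7: write(P2, v0, 116). refcount(pp0)=3>1 -> COPY to pp4. 5 ppages; refcounts: pp0:2 pp1:3 pp2:1 pp3:1 pp4:1
Op 8: write(P2, v0, 179). refcount(pp4)=1 -> write in place. 5 ppages; refcounts: pp0:2 pp1:3 pp2:1 pp3:1 pp4:1
Op 9: write(P3, v1, 158). refcount(pp1)=3>1 -> COPY to pp5. 6 ppages; refcounts: pp0:2 pp1:2 pp2:1 pp3:1 pp4:1 pp5:1

yes yes yes no yes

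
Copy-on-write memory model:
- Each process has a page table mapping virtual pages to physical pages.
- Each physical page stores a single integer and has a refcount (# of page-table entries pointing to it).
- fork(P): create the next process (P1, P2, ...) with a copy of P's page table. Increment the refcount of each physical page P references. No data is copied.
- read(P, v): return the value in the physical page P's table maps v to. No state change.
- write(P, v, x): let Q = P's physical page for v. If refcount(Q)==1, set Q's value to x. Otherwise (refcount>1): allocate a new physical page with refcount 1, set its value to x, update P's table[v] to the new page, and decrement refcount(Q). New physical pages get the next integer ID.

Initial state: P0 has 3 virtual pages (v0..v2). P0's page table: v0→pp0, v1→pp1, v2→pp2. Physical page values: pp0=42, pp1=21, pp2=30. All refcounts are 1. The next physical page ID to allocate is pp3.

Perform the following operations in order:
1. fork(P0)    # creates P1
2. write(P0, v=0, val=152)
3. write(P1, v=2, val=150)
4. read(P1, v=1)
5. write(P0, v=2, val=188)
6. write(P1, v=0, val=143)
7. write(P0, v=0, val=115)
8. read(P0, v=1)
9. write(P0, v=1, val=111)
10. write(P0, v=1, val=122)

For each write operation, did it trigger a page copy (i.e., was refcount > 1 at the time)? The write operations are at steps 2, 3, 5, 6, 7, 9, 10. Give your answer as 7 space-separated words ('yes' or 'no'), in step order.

Op 1: fork(P0) -> P1. 3 ppages; refcounts: pp0:2 pp1:2 pp2:2
Op 2: write(P0, v0, 152). refcount(pp0)=2>1 -> COPY to pp3. 4 ppages; refcounts: pp0:1 pp1:2 pp2:2 pp3:1
Op 3: write(P1, v2, 150). refcount(pp2)=2>1 -> COPY to pp4. 5 ppages; refcounts: pp0:1 pp1:2 pp2:1 pp3:1 pp4:1
Op 4: read(P1, v1) -> 21. No state change.
Op 5: write(P0, v2, 188). refcount(pp2)=1 -> write in place. 5 ppages; refcounts: pp0:1 pp1:2 pp2:1 pp3:1 pp4:1
Op 6: write(P1, v0, 143). refcount(pp0)=1 -> write in place. 5 ppages; refcounts: pp0:1 pp1:2 pp2:1 pp3:1 pp4:1
Op 7: write(P0, v0, 115). refcount(pp3)=1 -> write in place. 5 ppages; refcounts: pp0:1 pp1:2 pp2:1 pp3:1 pp4:1
Op 8: read(P0, v1) -> 21. No state change.
Op 9: write(P0, v1, 111). refcount(pp1)=2>1 -> COPY to pp5. 6 ppages; refcounts: pp0:1 pp1:1 pp2:1 pp3:1 pp4:1 pp5:1
Op 10: write(P0, v1, 122). refcount(pp5)=1 -> write in place. 6 ppages; refcounts: pp0:1 pp1:1 pp2:1 pp3:1 pp4:1 pp5:1

yes yes no no no yes no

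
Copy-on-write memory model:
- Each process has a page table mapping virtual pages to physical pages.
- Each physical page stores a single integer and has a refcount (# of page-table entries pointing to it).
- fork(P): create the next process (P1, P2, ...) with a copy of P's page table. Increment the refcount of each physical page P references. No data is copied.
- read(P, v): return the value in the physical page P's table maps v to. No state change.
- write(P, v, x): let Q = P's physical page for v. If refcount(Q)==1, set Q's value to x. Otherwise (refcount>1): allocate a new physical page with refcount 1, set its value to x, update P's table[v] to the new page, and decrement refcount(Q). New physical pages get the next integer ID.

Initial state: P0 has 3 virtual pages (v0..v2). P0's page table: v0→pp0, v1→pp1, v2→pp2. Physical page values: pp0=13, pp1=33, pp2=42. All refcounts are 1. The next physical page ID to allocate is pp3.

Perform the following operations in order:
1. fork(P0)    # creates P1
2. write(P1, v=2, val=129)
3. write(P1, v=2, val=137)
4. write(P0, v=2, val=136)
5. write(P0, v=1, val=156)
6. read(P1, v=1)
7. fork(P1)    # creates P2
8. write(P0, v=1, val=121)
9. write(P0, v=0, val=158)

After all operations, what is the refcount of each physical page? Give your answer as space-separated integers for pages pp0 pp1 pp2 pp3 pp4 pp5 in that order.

Op 1: fork(P0) -> P1. 3 ppages; refcounts: pp0:2 pp1:2 pp2:2
Op 2: write(P1, v2, 129). refcount(pp2)=2>1 -> COPY to pp3. 4 ppages; refcounts: pp0:2 pp1:2 pp2:1 pp3:1
Op 3: write(P1, v2, 137). refcount(pp3)=1 -> write in place. 4 ppages; refcounts: pp0:2 pp1:2 pp2:1 pp3:1
Op 4: write(P0, v2, 136). refcount(pp2)=1 -> write in place. 4 ppages; refcounts: pp0:2 pp1:2 pp2:1 pp3:1
Op 5: write(P0, v1, 156). refcount(pp1)=2>1 -> COPY to pp4. 5 ppages; refcounts: pp0:2 pp1:1 pp2:1 pp3:1 pp4:1
Op 6: read(P1, v1) -> 33. No state change.
Op 7: fork(P1) -> P2. 5 ppages; refcounts: pp0:3 pp1:2 pp2:1 pp3:2 pp4:1
Op 8: write(P0, v1, 121). refcount(pp4)=1 -> write in place. 5 ppages; refcounts: pp0:3 pp1:2 pp2:1 pp3:2 pp4:1
Op 9: write(P0, v0, 158). refcount(pp0)=3>1 -> COPY to pp5. 6 ppages; refcounts: pp0:2 pp1:2 pp2:1 pp3:2 pp4:1 pp5:1

Answer: 2 2 1 2 1 1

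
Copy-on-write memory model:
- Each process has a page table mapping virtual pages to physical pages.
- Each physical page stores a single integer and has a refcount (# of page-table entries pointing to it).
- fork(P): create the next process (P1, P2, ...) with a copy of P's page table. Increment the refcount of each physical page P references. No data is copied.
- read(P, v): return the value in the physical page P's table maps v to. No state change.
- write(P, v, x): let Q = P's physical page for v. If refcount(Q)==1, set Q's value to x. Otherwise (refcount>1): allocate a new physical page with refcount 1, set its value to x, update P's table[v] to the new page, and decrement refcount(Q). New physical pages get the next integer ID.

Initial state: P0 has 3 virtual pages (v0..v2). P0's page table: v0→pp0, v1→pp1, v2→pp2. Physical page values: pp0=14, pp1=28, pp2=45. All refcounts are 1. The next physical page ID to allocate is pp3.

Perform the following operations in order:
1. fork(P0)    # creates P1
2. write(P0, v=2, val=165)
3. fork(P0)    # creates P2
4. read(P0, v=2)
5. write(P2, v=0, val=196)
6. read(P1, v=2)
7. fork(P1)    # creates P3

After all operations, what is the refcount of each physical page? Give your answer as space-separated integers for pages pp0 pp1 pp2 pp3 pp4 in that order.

Op 1: fork(P0) -> P1. 3 ppages; refcounts: pp0:2 pp1:2 pp2:2
Op 2: write(P0, v2, 165). refcount(pp2)=2>1 -> COPY to pp3. 4 ppages; refcounts: pp0:2 pp1:2 pp2:1 pp3:1
Op 3: fork(P0) -> P2. 4 ppages; refcounts: pp0:3 pp1:3 pp2:1 pp3:2
Op 4: read(P0, v2) -> 165. No state change.
Op 5: write(P2, v0, 196). refcount(pp0)=3>1 -> COPY to pp4. 5 ppages; refcounts: pp0:2 pp1:3 pp2:1 pp3:2 pp4:1
Op 6: read(P1, v2) -> 45. No state change.
Op 7: fork(P1) -> P3. 5 ppages; refcounts: pp0:3 pp1:4 pp2:2 pp3:2 pp4:1

Answer: 3 4 2 2 1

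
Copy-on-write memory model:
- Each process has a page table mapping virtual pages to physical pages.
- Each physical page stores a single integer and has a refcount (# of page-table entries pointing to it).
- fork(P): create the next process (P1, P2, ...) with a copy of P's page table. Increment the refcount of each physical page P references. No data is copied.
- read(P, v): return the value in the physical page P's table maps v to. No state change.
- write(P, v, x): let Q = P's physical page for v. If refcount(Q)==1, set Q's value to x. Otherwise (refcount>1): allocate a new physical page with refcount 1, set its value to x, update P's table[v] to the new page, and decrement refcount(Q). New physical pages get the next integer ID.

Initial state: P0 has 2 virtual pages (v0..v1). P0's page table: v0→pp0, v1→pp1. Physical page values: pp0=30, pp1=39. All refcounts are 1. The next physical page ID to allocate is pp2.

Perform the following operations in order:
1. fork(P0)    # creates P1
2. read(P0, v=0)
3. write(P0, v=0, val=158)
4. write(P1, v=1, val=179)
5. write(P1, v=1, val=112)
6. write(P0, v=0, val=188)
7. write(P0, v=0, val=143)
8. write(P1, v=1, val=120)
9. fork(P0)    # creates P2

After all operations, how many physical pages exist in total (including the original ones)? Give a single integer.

Op 1: fork(P0) -> P1. 2 ppages; refcounts: pp0:2 pp1:2
Op 2: read(P0, v0) -> 30. No state change.
Op 3: write(P0, v0, 158). refcount(pp0)=2>1 -> COPY to pp2. 3 ppages; refcounts: pp0:1 pp1:2 pp2:1
Op 4: write(P1, v1, 179). refcount(pp1)=2>1 -> COPY to pp3. 4 ppages; refcounts: pp0:1 pp1:1 pp2:1 pp3:1
Op 5: write(P1, v1, 112). refcount(pp3)=1 -> write in place. 4 ppages; refcounts: pp0:1 pp1:1 pp2:1 pp3:1
Op 6: write(P0, v0, 188). refcount(pp2)=1 -> write in place. 4 ppages; refcounts: pp0:1 pp1:1 pp2:1 pp3:1
Op 7: write(P0, v0, 143). refcount(pp2)=1 -> write in place. 4 ppages; refcounts: pp0:1 pp1:1 pp2:1 pp3:1
Op 8: write(P1, v1, 120). refcount(pp3)=1 -> write in place. 4 ppages; refcounts: pp0:1 pp1:1 pp2:1 pp3:1
Op 9: fork(P0) -> P2. 4 ppages; refcounts: pp0:1 pp1:2 pp2:2 pp3:1

Answer: 4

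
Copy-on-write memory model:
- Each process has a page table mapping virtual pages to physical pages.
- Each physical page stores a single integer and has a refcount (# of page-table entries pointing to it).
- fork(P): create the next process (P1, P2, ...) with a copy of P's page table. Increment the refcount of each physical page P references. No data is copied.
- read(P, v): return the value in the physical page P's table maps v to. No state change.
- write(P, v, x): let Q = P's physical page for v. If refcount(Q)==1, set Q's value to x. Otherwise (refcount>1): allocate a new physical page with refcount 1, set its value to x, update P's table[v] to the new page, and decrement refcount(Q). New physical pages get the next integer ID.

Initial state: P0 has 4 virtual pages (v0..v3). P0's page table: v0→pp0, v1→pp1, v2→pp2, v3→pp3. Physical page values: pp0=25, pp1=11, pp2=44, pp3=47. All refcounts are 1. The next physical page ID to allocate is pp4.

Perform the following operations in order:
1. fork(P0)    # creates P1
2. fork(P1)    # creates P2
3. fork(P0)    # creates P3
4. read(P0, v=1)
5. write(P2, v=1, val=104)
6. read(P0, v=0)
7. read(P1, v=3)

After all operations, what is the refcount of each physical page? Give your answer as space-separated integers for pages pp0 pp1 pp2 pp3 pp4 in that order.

Op 1: fork(P0) -> P1. 4 ppages; refcounts: pp0:2 pp1:2 pp2:2 pp3:2
Op 2: fork(P1) -> P2. 4 ppages; refcounts: pp0:3 pp1:3 pp2:3 pp3:3
Op 3: fork(P0) -> P3. 4 ppages; refcounts: pp0:4 pp1:4 pp2:4 pp3:4
Op 4: read(P0, v1) -> 11. No state change.
Op 5: write(P2, v1, 104). refcount(pp1)=4>1 -> COPY to pp4. 5 ppages; refcounts: pp0:4 pp1:3 pp2:4 pp3:4 pp4:1
Op 6: read(P0, v0) -> 25. No state change.
Op 7: read(P1, v3) -> 47. No state change.

Answer: 4 3 4 4 1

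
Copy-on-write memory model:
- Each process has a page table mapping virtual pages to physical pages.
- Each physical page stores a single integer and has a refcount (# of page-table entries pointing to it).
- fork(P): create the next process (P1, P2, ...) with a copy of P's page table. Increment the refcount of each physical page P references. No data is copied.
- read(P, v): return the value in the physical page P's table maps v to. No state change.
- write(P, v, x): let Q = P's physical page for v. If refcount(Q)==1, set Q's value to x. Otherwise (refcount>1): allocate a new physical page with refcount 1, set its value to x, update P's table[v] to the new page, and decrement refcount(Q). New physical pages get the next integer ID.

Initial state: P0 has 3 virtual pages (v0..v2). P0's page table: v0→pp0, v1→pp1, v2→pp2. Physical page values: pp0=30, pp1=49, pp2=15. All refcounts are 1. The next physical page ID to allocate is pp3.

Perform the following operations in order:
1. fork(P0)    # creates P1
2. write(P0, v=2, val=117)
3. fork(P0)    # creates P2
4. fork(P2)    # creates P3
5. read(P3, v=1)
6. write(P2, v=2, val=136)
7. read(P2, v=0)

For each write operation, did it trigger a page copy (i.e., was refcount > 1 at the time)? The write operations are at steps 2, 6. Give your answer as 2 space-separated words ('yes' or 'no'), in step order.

Op 1: fork(P0) -> P1. 3 ppages; refcounts: pp0:2 pp1:2 pp2:2
Op 2: write(P0, v2, 117). refcount(pp2)=2>1 -> COPY to pp3. 4 ppages; refcounts: pp0:2 pp1:2 pp2:1 pp3:1
Op 3: fork(P0) -> P2. 4 ppages; refcounts: pp0:3 pp1:3 pp2:1 pp3:2
Op 4: fork(P2) -> P3. 4 ppages; refcounts: pp0:4 pp1:4 pp2:1 pp3:3
Op 5: read(P3, v1) -> 49. No state change.
Op 6: write(P2, v2, 136). refcount(pp3)=3>1 -> COPY to pp4. 5 ppages; refcounts: pp0:4 pp1:4 pp2:1 pp3:2 pp4:1
Op 7: read(P2, v0) -> 30. No state change.

yes yes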